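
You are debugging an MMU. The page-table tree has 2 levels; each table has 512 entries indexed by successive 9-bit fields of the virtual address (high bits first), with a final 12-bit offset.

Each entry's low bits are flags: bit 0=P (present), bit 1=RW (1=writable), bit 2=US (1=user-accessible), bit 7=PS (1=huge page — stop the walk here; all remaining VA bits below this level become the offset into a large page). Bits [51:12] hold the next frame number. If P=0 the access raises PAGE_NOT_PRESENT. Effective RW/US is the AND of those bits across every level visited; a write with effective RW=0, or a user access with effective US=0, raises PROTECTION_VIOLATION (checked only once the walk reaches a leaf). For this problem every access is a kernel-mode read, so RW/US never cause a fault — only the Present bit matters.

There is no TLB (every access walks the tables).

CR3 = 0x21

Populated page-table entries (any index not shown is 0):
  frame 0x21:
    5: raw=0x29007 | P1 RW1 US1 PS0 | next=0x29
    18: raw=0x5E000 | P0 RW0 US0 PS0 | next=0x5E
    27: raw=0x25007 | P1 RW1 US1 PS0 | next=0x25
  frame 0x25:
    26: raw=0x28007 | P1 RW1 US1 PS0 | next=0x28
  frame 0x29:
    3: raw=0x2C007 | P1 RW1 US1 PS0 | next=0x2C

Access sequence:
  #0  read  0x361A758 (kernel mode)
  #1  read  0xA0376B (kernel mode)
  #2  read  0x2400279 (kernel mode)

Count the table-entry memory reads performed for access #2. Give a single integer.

Trace:
#0 VA=0x361A758 (r,kernel):
  L0 @0x21[27] → 0x25007  P=1,RW=1,US=1,PS=0
  L1 @0x25[26] → 0x28007  P=1,RW=1,US=1,PS=0
  ✓ 0x28758  — 2 lookups
#1 VA=0xA0376B (r,kernel):
  L0 @0x21[5] → 0x29007  P=1,RW=1,US=1,PS=0
  L1 @0x29[3] → 0x2C007  P=1,RW=1,US=1,PS=0
  ✓ 0x2C76B  — 2 lookups
#2 VA=0x2400279 (r,kernel):
  L0 @0x21[18] → 0x5E000  P=0,RW=0,US=0,PS=0
  → PAGE_NOT_PRESENT  (1 entries read)

Entries read for #2: 1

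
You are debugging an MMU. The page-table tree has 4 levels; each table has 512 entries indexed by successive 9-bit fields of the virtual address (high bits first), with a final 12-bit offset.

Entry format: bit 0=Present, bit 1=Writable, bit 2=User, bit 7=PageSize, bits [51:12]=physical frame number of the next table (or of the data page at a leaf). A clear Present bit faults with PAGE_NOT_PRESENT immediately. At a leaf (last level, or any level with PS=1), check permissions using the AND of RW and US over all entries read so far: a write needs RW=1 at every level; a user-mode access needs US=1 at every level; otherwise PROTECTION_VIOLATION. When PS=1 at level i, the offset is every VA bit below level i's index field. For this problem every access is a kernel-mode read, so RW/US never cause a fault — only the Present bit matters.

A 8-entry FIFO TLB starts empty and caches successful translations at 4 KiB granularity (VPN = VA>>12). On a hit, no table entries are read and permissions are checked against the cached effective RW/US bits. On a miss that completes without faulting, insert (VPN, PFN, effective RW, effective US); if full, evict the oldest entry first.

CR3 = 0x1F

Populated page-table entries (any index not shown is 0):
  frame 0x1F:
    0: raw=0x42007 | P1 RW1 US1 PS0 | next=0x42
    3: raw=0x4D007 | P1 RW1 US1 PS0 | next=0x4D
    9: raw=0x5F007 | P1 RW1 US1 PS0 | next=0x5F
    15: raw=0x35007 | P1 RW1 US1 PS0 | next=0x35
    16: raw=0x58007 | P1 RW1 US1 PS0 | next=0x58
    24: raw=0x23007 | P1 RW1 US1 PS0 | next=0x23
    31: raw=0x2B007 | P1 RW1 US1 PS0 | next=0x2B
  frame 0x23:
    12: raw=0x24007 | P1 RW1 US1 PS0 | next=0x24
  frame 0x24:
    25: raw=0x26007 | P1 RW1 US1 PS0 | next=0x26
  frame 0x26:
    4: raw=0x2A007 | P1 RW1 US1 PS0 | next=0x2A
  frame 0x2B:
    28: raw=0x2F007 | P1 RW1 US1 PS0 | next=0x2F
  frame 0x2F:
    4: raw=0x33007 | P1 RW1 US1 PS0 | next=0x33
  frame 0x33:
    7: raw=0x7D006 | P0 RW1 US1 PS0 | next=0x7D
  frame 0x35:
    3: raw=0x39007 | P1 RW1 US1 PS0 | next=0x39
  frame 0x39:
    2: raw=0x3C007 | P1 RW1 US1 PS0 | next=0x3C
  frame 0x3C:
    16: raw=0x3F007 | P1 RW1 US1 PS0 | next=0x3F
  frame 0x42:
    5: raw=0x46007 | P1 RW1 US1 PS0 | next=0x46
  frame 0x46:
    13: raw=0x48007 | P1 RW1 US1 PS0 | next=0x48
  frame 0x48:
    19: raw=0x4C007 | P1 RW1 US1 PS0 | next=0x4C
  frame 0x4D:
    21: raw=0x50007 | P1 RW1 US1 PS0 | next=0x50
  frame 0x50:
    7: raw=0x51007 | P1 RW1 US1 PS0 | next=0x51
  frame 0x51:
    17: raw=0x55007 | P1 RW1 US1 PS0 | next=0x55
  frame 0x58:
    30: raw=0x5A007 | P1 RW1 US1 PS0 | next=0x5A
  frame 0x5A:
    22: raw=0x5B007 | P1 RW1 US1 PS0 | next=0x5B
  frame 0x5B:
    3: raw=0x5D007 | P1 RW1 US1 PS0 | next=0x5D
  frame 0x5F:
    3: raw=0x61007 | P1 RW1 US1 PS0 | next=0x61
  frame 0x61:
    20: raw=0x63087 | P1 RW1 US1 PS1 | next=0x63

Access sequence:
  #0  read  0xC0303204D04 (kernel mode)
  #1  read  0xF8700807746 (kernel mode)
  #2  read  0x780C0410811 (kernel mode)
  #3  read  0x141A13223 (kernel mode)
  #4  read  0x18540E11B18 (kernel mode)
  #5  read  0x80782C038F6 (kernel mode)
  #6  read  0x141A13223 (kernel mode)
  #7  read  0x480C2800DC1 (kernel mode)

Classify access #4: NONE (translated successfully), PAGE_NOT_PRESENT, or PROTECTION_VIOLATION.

Trace:
#0 VA=0xC0303204D04 (r,kernel):
  lvl0: tbl 0x1F, slot 24 ⇒ 0x23007 (P1/RW1/US1/PS0)
  lvl1: tbl 0x23, slot 12 ⇒ 0x24007 (P1/RW1/US1/PS0)
  lvl2: tbl 0x24, slot 25 ⇒ 0x26007 (P1/RW1/US1/PS0)
  lvl3: tbl 0x26, slot 4 ⇒ 0x2A007 (P1/RW1/US1/PS0)
  → PA=0x2AD04  (4 entries read)
#1 VA=0xF8700807746 (r,kernel):
  lvl0: tbl 0x1F, slot 31 ⇒ 0x2B007 (P1/RW1/US1/PS0)
  lvl1: tbl 0x2B, slot 28 ⇒ 0x2F007 (P1/RW1/US1/PS0)
  lvl2: tbl 0x2F, slot 4 ⇒ 0x33007 (P1/RW1/US1/PS0)
  lvl3: tbl 0x33, slot 7 ⇒ 0x7D006 (P0/RW1/US1/PS0)
  ✗ PAGE_NOT_PRESENT  [4 reads]
#2 VA=0x780C0410811 (r,kernel):
  lvl0: tbl 0x1F, slot 15 ⇒ 0x35007 (P1/RW1/US1/PS0)
  lvl1: tbl 0x35, slot 3 ⇒ 0x39007 (P1/RW1/US1/PS0)
  lvl2: tbl 0x39, slot 2 ⇒ 0x3C007 (P1/RW1/US1/PS0)
  lvl3: tbl 0x3C, slot 16 ⇒ 0x3F007 (P1/RW1/US1/PS0)
  → PA=0x3F811  (4 entries read)
#3 VA=0x141A13223 (r,kernel):
  lvl0: tbl 0x1F, slot 0 ⇒ 0x42007 (P1/RW1/US1/PS0)
  lvl1: tbl 0x42, slot 5 ⇒ 0x46007 (P1/RW1/US1/PS0)
  lvl2: tbl 0x46, slot 13 ⇒ 0x48007 (P1/RW1/US1/PS0)
  lvl3: tbl 0x48, slot 19 ⇒ 0x4C007 (P1/RW1/US1/PS0)
  → PA=0x4C223  (4 entries read)
#4 VA=0x18540E11B18 (r,kernel):
  lvl0: tbl 0x1F, slot 3 ⇒ 0x4D007 (P1/RW1/US1/PS0)
  lvl1: tbl 0x4D, slot 21 ⇒ 0x50007 (P1/RW1/US1/PS0)
  lvl2: tbl 0x50, slot 7 ⇒ 0x51007 (P1/RW1/US1/PS0)
  lvl3: tbl 0x51, slot 17 ⇒ 0x55007 (P1/RW1/US1/PS0)
  → PA=0x55B18  (4 entries read)
#5 VA=0x80782C038F6 (r,kernel):
  lvl0: tbl 0x1F, slot 16 ⇒ 0x58007 (P1/RW1/US1/PS0)
  lvl1: tbl 0x58, slot 30 ⇒ 0x5A007 (P1/RW1/US1/PS0)
  lvl2: tbl 0x5A, slot 22 ⇒ 0x5B007 (P1/RW1/US1/PS0)
  lvl3: tbl 0x5B, slot 3 ⇒ 0x5D007 (P1/RW1/US1/PS0)
  → PA=0x5D8F6  (4 entries read)
#6 VA=0x141A13223 (r,kernel):
  TLB hit vpn=0x141A13 → PA=0x4C223
#7 VA=0x480C2800DC1 (r,kernel):
  lvl0: tbl 0x1F, slot 9 ⇒ 0x5F007 (P1/RW1/US1/PS0)
  lvl1: tbl 0x5F, slot 3 ⇒ 0x61007 (P1/RW1/US1/PS0)
  lvl2: tbl 0x61, slot 20 ⇒ 0x63087 (P1/RW1/US1/PS1)
  → PA=0x63DC1 (huge @L2)  (3 entries read)

Access #4 fault: NONE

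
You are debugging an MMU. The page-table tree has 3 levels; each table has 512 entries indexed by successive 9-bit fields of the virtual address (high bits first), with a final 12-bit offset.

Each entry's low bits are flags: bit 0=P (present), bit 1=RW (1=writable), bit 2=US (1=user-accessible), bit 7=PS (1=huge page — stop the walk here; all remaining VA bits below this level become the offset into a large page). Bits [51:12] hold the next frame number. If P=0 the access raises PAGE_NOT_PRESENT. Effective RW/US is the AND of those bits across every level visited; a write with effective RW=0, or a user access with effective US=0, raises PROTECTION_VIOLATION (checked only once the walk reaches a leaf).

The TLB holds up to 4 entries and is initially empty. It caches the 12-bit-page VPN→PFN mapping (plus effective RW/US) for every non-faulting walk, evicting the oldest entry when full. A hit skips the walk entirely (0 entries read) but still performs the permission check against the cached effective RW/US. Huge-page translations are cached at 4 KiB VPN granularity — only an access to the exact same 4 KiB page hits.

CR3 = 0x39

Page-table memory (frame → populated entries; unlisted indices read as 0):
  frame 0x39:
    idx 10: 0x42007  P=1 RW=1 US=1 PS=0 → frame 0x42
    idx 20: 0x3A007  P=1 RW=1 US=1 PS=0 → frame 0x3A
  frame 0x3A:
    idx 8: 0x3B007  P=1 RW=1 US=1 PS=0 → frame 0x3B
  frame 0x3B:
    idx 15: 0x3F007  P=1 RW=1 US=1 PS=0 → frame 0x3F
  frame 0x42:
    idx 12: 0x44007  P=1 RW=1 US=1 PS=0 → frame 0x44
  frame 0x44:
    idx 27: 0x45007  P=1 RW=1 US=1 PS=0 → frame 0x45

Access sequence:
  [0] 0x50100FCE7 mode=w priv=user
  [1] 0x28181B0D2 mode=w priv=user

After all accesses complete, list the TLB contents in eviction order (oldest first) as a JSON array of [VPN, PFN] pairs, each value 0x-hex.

Trace:
#0 VA=0x50100FCE7 (w,user):
  L0: frame=0x39 idx=20 entry=0x3A007 [P=1 RW=1 US=1 PS=0]
  L1: frame=0x3A idx=8 entry=0x3B007 [P=1 RW=1 US=1 PS=0]
  L2: frame=0x3B idx=15 entry=0x3F007 [P=1 RW=1 US=1 PS=0]
  ⇒ phys 0x3FCE7  [3 reads]
#1 VA=0x28181B0D2 (w,user):
  L0: frame=0x39 idx=10 entry=0x42007 [P=1 RW=1 US=1 PS=0]
  L1: frame=0x42 idx=12 entry=0x44007 [P=1 RW=1 US=1 PS=0]
  L2: frame=0x44 idx=27 entry=0x45007 [P=1 RW=1 US=1 PS=0]
  ⇒ phys 0x450D2  [3 reads]

TLB: [["0x50100F", "0x3F"], ["0x28181B", "0x45"]]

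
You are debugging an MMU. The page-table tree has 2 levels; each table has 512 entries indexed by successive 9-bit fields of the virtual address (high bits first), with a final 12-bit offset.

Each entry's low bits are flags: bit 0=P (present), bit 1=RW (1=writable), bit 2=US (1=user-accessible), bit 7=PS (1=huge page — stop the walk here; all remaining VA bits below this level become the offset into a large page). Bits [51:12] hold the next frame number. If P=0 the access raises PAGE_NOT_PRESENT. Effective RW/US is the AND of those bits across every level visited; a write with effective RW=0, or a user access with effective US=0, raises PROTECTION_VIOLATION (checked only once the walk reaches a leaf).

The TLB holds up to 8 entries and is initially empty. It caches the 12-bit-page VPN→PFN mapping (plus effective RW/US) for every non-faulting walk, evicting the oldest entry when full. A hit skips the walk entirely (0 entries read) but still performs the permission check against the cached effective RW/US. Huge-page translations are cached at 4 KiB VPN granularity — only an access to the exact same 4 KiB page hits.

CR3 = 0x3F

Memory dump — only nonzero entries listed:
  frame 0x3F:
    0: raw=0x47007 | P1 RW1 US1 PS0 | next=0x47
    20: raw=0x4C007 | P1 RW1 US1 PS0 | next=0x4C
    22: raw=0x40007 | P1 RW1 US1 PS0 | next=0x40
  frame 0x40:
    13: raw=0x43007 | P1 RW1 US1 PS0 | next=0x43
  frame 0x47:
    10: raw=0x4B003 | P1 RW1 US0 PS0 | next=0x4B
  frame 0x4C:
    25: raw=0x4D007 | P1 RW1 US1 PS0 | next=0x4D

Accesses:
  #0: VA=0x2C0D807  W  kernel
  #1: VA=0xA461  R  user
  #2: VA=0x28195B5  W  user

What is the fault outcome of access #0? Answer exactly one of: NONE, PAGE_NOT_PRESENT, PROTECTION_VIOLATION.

Walk each access:
#0 VA=0x2C0D807 (w,kernel):
  [0] read 0x3F idx=22: raw=0x40007 flags P=1 W=1 U=1 S=0
  [1] read 0x40 idx=13: raw=0x43007 flags P=1 W=1 U=1 S=0
  → PA=0x43807  (2 entries read)
#1 VA=0xA461 (r,user):
  [0] read 0x3F idx=0: raw=0x47007 flags P=1 W=1 U=1 S=0
  [1] read 0x47 idx=10: raw=0x4B003 flags P=1 W=1 U=0 S=0
  ✗ PROTECTION_VIOLATION  [2 reads]
#2 VA=0x28195B5 (w,user):
  [0] read 0x3F idx=20: raw=0x4C007 flags P=1 W=1 U=1 S=0
  [1] read 0x4C idx=25: raw=0x4D007 flags P=1 W=1 U=1 S=0
  → PA=0x4D5B5  (2 entries read)

Access #0 fault: NONE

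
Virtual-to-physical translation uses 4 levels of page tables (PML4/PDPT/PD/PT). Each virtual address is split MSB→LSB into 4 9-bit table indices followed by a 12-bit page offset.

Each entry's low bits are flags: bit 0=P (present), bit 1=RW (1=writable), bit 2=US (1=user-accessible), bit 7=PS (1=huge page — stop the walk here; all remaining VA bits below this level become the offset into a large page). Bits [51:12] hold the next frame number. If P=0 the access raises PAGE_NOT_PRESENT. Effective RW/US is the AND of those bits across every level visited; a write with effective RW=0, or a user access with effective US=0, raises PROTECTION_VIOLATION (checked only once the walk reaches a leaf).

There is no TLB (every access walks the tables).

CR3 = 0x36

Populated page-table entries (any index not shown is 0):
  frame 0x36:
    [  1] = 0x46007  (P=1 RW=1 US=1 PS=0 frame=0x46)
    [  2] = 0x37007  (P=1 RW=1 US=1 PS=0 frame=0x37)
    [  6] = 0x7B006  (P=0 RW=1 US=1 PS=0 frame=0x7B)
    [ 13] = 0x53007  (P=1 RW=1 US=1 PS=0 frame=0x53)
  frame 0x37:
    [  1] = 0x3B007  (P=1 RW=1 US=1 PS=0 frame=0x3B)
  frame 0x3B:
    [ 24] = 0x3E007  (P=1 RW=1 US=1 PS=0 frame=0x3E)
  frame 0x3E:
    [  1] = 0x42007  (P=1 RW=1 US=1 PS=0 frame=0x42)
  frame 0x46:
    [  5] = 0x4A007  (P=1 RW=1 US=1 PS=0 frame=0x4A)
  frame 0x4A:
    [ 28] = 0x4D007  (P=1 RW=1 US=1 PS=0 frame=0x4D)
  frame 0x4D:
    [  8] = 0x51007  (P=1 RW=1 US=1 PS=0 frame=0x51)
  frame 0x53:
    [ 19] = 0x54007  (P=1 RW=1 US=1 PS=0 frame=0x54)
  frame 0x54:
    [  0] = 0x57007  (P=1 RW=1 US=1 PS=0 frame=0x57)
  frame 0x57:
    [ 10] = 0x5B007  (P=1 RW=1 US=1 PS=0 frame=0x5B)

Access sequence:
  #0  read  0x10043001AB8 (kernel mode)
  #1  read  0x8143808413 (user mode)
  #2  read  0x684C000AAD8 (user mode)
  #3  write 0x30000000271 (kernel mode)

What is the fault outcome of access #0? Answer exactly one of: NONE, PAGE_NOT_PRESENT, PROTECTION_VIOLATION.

Per-access translation:
#0 VA=0x10043001AB8 (r,kernel):
  L0: frame=0x36 idx=2 entry=0x37007 [P=1 RW=1 US=1 PS=0]
  L1: frame=0x37 idx=1 entry=0x3B007 [P=1 RW=1 US=1 PS=0]
  L2: frame=0x3B idx=24 entry=0x3E007 [P=1 RW=1 US=1 PS=0]
  L3: frame=0x3E idx=1 entry=0x42007 [P=1 RW=1 US=1 PS=0]
  → PA=0x42AB8  (4 entries read)
#1 VA=0x8143808413 (r,user):
  L0: frame=0x36 idx=1 entry=0x46007 [P=1 RW=1 US=1 PS=0]
  L1: frame=0x46 idx=5 entry=0x4A007 [P=1 RW=1 US=1 PS=0]
  L2: frame=0x4A idx=28 entry=0x4D007 [P=1 RW=1 US=1 PS=0]
  L3: frame=0x4D idx=8 entry=0x51007 [P=1 RW=1 US=1 PS=0]
  → PA=0x51413  (4 entries read)
#2 VA=0x684C000AAD8 (r,user):
  L0: frame=0x36 idx=13 entry=0x53007 [P=1 RW=1 US=1 PS=0]
  L1: frame=0x53 idx=19 entry=0x54007 [P=1 RW=1 US=1 PS=0]
  L2: frame=0x54 idx=0 entry=0x57007 [P=1 RW=1 US=1 PS=0]
  L3: frame=0x57 idx=10 entry=0x5B007 [P=1 RW=1 US=1 PS=0]
  → PA=0x5BAD8  (4 entries read)
#3 VA=0x30000000271 (w,kernel):
  L0: frame=0x36 idx=6 entry=0x7B006 [P=0 RW=1 US=1 PS=0]
  ⇒ fault: PAGE_NOT_PRESENT  — 1 lookups

Access #0 fault: NONE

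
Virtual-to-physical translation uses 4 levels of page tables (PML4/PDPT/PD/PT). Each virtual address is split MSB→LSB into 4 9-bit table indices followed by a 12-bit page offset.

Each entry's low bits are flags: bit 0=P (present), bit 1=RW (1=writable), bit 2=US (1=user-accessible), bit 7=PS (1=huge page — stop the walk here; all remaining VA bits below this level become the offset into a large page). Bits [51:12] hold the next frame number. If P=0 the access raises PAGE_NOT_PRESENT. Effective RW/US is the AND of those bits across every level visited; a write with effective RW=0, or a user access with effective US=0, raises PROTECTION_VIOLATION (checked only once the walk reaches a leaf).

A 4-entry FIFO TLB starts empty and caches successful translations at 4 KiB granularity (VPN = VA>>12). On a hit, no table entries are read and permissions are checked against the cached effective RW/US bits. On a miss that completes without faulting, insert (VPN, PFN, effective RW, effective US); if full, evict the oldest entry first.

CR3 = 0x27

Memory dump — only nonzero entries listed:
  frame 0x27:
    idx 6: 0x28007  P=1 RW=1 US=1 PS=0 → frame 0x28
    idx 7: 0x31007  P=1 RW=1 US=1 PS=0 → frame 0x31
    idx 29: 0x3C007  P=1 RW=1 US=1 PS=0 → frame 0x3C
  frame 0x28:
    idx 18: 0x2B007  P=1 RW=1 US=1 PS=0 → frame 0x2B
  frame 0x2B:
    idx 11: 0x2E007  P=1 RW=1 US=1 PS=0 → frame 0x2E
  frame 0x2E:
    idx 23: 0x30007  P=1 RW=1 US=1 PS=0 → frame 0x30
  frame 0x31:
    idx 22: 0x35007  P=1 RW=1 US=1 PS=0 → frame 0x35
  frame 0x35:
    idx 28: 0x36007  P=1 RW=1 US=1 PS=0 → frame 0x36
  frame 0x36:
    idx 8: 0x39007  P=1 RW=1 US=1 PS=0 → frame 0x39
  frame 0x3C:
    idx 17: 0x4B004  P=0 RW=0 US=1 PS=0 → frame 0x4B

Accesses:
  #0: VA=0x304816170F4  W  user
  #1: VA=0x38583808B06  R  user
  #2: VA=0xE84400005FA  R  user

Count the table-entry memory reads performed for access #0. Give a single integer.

Walk each access:
#0 VA=0x304816170F4 (w,user):
  lvl0: tbl 0x27, slot 6 ⇒ 0x28007 (P1/RW1/US1/PS0)
  lvl1: tbl 0x28, slot 18 ⇒ 0x2B007 (P1/RW1/US1/PS0)
  lvl2: tbl 0x2B, slot 11 ⇒ 0x2E007 (P1/RW1/US1/PS0)
  lvl3: tbl 0x2E, slot 23 ⇒ 0x30007 (P1/RW1/US1/PS0)
  ✓ 0x300F4  — 4 lookups
#1 VA=0x38583808B06 (r,user):
  lvl0: tbl 0x27, slot 7 ⇒ 0x31007 (P1/RW1/US1/PS0)
  lvl1: tbl 0x31, slot 22 ⇒ 0x35007 (P1/RW1/US1/PS0)
  lvl2: tbl 0x35, slot 28 ⇒ 0x36007 (P1/RW1/US1/PS0)
  lvl3: tbl 0x36, slot 8 ⇒ 0x39007 (P1/RW1/US1/PS0)
  ✓ 0x39B06  — 4 lookups
#2 VA=0xE84400005FA (r,user):
  lvl0: tbl 0x27, slot 29 ⇒ 0x3C007 (P1/RW1/US1/PS0)
  lvl1: tbl 0x3C, slot 17 ⇒ 0x4B004 (P0/RW0/US1/PS0)
  → PAGE_NOT_PRESENT  (2 entries read)

Entries read for #0: 4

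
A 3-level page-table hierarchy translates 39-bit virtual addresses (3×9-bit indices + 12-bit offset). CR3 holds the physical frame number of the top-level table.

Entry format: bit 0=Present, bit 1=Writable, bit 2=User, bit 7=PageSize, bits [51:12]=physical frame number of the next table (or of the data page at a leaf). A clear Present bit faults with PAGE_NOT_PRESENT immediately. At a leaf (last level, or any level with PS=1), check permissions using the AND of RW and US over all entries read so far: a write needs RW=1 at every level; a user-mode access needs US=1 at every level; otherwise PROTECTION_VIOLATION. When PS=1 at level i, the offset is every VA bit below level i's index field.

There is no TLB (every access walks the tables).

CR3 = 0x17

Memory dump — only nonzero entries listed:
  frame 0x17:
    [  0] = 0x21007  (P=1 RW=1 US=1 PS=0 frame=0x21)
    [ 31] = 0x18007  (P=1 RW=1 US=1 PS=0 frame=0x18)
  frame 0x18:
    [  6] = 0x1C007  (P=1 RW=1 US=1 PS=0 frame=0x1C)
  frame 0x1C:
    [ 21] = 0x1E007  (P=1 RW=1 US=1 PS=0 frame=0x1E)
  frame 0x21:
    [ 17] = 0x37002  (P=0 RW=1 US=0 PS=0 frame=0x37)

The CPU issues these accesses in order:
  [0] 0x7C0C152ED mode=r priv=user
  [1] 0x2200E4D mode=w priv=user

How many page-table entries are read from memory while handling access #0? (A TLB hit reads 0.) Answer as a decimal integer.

Per-access translation:
#0 VA=0x7C0C152ED (r,user):
  [0] read 0x17 idx=31: raw=0x18007 flags P=1 W=1 U=1 S=0
  [1] read 0x18 idx=6: raw=0x1C007 flags P=1 W=1 U=1 S=0
  [2] read 0x1C idx=21: raw=0x1E007 flags P=1 W=1 U=1 S=0
  → PA=0x1E2ED  (3 entries read)
#1 VA=0x2200E4D (w,user):
  [0] read 0x17 idx=0: raw=0x21007 flags P=1 W=1 U=1 S=0
  [1] read 0x21 idx=17: raw=0x37002 flags P=0 W=1 U=0 S=0
  ⇒ fault: PAGE_NOT_PRESENT  — 2 lookups

Entries read for #0: 3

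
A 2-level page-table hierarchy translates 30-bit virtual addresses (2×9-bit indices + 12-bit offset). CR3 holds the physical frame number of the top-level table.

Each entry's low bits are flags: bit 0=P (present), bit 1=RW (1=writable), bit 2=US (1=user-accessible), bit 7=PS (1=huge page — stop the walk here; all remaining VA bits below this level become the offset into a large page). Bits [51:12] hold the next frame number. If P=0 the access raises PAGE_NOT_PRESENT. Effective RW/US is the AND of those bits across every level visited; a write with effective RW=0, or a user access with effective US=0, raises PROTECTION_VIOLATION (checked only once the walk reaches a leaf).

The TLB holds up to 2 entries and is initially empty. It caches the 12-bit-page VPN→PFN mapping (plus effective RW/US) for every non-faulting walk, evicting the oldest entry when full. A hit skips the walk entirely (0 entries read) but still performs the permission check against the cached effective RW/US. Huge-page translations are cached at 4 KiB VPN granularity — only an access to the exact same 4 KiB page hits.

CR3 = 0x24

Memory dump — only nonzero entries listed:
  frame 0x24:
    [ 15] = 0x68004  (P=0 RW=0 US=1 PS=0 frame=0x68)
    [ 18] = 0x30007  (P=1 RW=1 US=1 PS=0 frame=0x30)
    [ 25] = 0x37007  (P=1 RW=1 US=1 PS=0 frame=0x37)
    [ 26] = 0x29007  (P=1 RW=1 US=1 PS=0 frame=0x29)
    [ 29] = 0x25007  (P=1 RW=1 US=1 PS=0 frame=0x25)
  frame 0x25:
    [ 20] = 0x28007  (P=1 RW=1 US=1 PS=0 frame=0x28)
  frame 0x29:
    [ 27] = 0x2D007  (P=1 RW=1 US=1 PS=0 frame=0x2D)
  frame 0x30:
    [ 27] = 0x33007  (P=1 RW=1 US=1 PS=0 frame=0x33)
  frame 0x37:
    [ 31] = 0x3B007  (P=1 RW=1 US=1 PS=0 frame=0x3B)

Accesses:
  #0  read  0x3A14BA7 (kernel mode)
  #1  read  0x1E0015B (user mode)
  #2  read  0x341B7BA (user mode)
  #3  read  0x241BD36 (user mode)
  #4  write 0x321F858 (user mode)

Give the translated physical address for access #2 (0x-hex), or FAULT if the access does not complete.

Walk each access:
#0 VA=0x3A14BA7 (r,kernel):
  L0: frame=0x24 idx=29 entry=0x25007 [P=1 RW=1 US=1 PS=0]
  L1: frame=0x25 idx=20 entry=0x28007 [P=1 RW=1 US=1 PS=0]
  → PA=0x28BA7  (2 entries read)
#1 VA=0x1E0015B (r,user):
  L0: frame=0x24 idx=15 entry=0x68004 [P=0 RW=0 US=1 PS=0]
  → PAGE_NOT_PRESENT  (1 entries read)
#2 VA=0x341B7BA (r,user):
  L0: frame=0x24 idx=26 entry=0x29007 [P=1 RW=1 US=1 PS=0]
  L1: frame=0x29 idx=27 entry=0x2D007 [P=1 RW=1 US=1 PS=0]
  → PA=0x2D7BA  (2 entries read)
#3 VA=0x241BD36 (r,user):
  L0: frame=0x24 idx=18 entry=0x30007 [P=1 RW=1 US=1 PS=0]
  L1: frame=0x30 idx=27 entry=0x33007 [P=1 RW=1 US=1 PS=0]
  → PA=0x33D36  (2 entries read)
#4 VA=0x321F858 (w,user):
  L0: frame=0x24 idx=25 entry=0x37007 [P=1 RW=1 US=1 PS=0]
  L1: frame=0x37 idx=31 entry=0x3B007 [P=1 RW=1 US=1 PS=0]
  → PA=0x3B858  (2 entries read)

Access #2 PA: 0x2D7BA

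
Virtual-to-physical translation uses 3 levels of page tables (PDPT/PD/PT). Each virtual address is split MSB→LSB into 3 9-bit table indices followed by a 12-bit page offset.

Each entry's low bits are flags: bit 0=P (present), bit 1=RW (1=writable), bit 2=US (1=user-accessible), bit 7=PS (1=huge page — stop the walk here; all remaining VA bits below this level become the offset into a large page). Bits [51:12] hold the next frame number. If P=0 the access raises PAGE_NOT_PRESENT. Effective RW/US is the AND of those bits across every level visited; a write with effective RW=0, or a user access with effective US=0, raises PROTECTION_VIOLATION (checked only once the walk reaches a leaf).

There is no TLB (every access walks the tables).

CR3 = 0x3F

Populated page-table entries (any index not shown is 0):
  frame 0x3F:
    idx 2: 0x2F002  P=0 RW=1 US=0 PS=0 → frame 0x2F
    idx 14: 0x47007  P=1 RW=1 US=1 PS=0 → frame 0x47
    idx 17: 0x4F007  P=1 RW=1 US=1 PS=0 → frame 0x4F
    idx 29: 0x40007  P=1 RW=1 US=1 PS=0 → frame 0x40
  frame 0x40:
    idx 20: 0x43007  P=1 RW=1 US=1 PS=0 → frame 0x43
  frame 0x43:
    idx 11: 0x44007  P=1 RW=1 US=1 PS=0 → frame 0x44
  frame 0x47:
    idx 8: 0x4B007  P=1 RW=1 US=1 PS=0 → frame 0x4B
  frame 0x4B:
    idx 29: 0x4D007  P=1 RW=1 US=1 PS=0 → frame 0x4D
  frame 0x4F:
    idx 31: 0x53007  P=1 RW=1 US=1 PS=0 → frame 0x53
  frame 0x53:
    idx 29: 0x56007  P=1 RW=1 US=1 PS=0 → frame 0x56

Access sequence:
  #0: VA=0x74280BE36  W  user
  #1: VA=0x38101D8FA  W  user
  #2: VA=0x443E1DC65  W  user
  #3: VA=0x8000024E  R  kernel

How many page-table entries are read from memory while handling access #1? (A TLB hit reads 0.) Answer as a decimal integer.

Walk each access:
#0 VA=0x74280BE36 (w,user):
  lvl0: tbl 0x3F, slot 29 ⇒ 0x40007 (P1/RW1/US1/PS0)
  lvl1: tbl 0x40, slot 20 ⇒ 0x43007 (P1/RW1/US1/PS0)
  lvl2: tbl 0x43, slot 11 ⇒ 0x44007 (P1/RW1/US1/PS0)
  → PA=0x44E36  (3 entries read)
#1 VA=0x38101D8FA (w,user):
  lvl0: tbl 0x3F, slot 14 ⇒ 0x47007 (P1/RW1/US1/PS0)
  lvl1: tbl 0x47, slot 8 ⇒ 0x4B007 (P1/RW1/US1/PS0)
  lvl2: tbl 0x4B, slot 29 ⇒ 0x4D007 (P1/RW1/US1/PS0)
  → PA=0x4D8FA  (3 entries read)
#2 VA=0x443E1DC65 (w,user):
  lvl0: tbl 0x3F, slot 17 ⇒ 0x4F007 (P1/RW1/US1/PS0)
  lvl1: tbl 0x4F, slot 31 ⇒ 0x53007 (P1/RW1/US1/PS0)
  lvl2: tbl 0x53, slot 29 ⇒ 0x56007 (P1/RW1/US1/PS0)
  → PA=0x56C65  (3 entries read)
#3 VA=0x8000024E (r,kernel):
  lvl0: tbl 0x3F, slot 2 ⇒ 0x2F002 (P0/RW1/US0/PS0)
  ⇒ fault: PAGE_NOT_PRESENT  — 1 lookups

Entries read for #1: 3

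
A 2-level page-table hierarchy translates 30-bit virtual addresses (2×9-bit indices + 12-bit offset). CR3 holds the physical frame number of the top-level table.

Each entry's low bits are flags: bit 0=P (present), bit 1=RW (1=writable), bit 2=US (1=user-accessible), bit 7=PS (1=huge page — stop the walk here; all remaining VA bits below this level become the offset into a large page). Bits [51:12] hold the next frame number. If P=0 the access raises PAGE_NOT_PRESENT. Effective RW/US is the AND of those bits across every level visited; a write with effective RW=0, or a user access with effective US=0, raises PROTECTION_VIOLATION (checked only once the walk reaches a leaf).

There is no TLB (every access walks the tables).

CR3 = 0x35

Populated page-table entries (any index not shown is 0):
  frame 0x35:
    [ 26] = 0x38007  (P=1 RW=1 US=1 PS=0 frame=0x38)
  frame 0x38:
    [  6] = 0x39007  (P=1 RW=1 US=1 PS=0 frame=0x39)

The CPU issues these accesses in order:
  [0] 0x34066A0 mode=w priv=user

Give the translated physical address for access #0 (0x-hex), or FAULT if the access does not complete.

Walk each access:
#0 VA=0x34066A0 (w,user):
  L0 @0x35[26] → 0x38007  P=1,RW=1,US=1,PS=0
  L1 @0x38[6] → 0x39007  P=1,RW=1,US=1,PS=0
  ⇒ phys 0x396A0  [2 reads]

Access #0 PA: 0x396A0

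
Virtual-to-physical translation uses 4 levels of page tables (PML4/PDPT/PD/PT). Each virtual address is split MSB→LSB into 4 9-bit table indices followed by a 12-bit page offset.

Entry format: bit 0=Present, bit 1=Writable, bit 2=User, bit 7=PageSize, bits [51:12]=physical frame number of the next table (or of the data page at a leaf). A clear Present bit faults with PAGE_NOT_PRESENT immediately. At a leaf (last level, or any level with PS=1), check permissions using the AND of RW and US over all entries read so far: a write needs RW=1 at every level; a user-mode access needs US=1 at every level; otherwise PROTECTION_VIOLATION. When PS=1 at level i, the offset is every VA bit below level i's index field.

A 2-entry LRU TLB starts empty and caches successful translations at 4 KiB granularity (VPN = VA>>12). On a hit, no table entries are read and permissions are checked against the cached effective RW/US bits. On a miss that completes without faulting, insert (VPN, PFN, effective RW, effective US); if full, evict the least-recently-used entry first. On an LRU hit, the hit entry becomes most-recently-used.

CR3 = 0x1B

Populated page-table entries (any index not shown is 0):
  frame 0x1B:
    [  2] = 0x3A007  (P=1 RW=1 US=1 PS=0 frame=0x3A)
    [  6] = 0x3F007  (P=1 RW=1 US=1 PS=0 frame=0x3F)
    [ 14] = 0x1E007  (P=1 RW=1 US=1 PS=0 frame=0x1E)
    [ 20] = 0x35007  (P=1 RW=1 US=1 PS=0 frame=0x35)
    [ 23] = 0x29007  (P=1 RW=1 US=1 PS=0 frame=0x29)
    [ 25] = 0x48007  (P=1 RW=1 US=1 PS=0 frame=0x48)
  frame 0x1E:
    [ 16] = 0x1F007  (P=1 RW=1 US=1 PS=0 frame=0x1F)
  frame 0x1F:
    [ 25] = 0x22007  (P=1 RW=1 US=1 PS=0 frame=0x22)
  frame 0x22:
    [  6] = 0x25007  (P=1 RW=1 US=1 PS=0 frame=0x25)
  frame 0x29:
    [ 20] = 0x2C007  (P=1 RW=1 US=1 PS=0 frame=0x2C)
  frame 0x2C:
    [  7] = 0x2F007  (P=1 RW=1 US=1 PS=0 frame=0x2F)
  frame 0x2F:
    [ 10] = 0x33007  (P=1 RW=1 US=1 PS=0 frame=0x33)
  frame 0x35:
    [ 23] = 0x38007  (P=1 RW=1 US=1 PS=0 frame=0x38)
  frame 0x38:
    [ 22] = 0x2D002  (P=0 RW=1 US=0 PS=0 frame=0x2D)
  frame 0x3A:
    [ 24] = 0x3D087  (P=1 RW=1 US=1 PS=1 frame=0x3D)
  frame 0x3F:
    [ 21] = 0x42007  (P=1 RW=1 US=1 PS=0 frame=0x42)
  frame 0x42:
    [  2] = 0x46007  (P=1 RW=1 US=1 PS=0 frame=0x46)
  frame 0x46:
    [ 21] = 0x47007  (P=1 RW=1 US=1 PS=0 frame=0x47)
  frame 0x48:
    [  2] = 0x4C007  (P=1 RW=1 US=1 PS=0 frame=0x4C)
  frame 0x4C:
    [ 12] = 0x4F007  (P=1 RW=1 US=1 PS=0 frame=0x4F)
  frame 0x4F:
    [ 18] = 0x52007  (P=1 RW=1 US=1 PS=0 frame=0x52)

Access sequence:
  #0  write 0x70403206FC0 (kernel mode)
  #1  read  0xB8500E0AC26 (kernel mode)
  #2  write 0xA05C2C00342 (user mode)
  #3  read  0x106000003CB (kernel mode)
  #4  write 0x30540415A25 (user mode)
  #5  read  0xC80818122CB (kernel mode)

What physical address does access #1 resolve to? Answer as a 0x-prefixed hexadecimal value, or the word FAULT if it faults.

Walk each access:
#0 VA=0x70403206FC0 (w,kernel):
  lvl0: tbl 0x1B, slot 14 ⇒ 0x1E007 (P1/RW1/US1/PS0)
  lvl1: tbl 0x1E, slot 16 ⇒ 0x1F007 (P1/RW1/US1/PS0)
  lvl2: tbl 0x1F, slot 25 ⇒ 0x22007 (P1/RW1/US1/PS0)
  lvl3: tbl 0x22, slot 6 ⇒ 0x25007 (P1/RW1/US1/PS0)
  → PA=0x25FC0  (4 entries read)
#1 VA=0xB8500E0AC26 (r,kernel):
  lvl0: tbl 0x1B, slot 23 ⇒ 0x29007 (P1/RW1/US1/PS0)
  lvl1: tbl 0x29, slot 20 ⇒ 0x2C007 (P1/RW1/US1/PS0)
  lvl2: tbl 0x2C, slot 7 ⇒ 0x2F007 (P1/RW1/US1/PS0)
  lvl3: tbl 0x2F, slot 10 ⇒ 0x33007 (P1/RW1/US1/PS0)
  → PA=0x33C26  (4 entries read)
#2 VA=0xA05C2C00342 (w,user):
  lvl0: tbl 0x1B, slot 20 ⇒ 0x35007 (P1/RW1/US1/PS0)
  lvl1: tbl 0x35, slot 23 ⇒ 0x38007 (P1/RW1/US1/PS0)
  lvl2: tbl 0x38, slot 22 ⇒ 0x2D002 (P0/RW1/US0/PS0)
  → PAGE_NOT_PRESENT  (3 entries read)
#3 VA=0x106000003CB (r,kernel):
  lvl0: tbl 0x1B, slot 2 ⇒ 0x3A007 (P1/RW1/US1/PS0)
  lvl1: tbl 0x3A, slot 24 ⇒ 0x3D087 (P1/RW1/US1/PS1)
  → PA=0x3D3CB (huge @L1)  (2 entries read)
#4 VA=0x30540415A25 (w,user):
  lvl0: tbl 0x1B, slot 6 ⇒ 0x3F007 (P1/RW1/US1/PS0)
  lvl1: tbl 0x3F, slot 21 ⇒ 0x42007 (P1/RW1/US1/PS0)
  lvl2: tbl 0x42, slot 2 ⇒ 0x46007 (P1/RW1/US1/PS0)
  lvl3: tbl 0x46, slot 21 ⇒ 0x47007 (P1/RW1/US1/PS0)
  → PA=0x47A25  (4 entries read)
#5 VA=0xC80818122CB (r,kernel):
  lvl0: tbl 0x1B, slot 25 ⇒ 0x48007 (P1/RW1/US1/PS0)
  lvl1: tbl 0x48, slot 2 ⇒ 0x4C007 (P1/RW1/US1/PS0)
  lvl2: tbl 0x4C, slot 12 ⇒ 0x4F007 (P1/RW1/US1/PS0)
  lvl3: tbl 0x4F, slot 18 ⇒ 0x52007 (P1/RW1/US1/PS0)
  → PA=0x522CB  (4 entries read)

Access #1 PA: 0x33C26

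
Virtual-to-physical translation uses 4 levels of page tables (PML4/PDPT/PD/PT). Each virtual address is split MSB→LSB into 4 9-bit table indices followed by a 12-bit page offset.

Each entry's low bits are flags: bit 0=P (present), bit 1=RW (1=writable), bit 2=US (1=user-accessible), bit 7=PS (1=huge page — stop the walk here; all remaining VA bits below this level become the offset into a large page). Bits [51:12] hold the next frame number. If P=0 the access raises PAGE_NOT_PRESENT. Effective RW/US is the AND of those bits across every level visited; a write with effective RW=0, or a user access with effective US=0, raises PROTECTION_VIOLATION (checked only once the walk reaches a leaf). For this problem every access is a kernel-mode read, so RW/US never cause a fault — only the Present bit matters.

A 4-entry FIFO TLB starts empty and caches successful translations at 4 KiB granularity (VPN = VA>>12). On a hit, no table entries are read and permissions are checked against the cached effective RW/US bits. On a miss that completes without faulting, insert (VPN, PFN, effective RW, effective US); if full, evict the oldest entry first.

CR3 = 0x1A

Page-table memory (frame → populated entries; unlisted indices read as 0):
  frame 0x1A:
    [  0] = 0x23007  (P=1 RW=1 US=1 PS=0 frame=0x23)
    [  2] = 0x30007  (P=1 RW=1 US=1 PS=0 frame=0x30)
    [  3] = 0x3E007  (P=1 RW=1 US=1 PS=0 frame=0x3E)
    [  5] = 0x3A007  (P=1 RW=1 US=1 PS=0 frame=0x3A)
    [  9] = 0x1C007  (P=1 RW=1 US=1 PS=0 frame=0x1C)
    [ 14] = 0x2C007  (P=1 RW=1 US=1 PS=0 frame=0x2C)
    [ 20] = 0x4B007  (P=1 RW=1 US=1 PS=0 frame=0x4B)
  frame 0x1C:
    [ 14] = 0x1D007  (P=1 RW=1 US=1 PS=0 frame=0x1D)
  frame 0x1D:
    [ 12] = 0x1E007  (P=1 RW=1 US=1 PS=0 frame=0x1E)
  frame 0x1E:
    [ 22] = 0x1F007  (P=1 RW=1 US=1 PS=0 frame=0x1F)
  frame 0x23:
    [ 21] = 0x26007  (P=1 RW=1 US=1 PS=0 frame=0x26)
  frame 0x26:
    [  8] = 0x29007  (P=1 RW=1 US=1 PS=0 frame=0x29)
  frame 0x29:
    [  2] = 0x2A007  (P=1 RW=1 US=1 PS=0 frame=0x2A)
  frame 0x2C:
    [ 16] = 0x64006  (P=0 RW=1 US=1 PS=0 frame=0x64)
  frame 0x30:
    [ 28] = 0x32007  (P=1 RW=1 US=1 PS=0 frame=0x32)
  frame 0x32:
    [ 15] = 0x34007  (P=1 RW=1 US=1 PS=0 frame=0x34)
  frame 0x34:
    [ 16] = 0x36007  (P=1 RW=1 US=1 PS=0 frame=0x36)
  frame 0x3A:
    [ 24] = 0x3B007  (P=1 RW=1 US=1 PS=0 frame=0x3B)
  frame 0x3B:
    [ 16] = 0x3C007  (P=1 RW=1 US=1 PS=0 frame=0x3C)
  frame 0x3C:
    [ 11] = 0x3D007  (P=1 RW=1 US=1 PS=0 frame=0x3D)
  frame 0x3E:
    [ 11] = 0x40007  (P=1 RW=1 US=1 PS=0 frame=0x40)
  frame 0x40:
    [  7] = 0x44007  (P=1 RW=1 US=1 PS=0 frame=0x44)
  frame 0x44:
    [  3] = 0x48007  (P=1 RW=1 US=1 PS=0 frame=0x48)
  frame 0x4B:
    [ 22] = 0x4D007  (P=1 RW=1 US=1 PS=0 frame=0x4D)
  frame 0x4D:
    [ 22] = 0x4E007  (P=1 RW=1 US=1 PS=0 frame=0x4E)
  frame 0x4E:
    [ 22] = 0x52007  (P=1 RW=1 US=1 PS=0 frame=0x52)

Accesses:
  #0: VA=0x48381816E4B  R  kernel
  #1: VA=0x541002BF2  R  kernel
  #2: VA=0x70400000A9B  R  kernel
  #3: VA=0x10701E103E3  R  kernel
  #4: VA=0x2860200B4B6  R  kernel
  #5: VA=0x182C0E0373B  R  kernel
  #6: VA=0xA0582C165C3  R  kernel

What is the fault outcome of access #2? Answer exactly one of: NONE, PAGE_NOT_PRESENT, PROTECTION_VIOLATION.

Walk each access:
#0 VA=0x48381816E4B (r,kernel):
  L0: frame=0x1A idx=9 entry=0x1C007 [P=1 RW=1 US=1 PS=0]
  L1: frame=0x1C idx=14 entry=0x1D007 [P=1 RW=1 US=1 PS=0]
  L2: frame=0x1D idx=12 entry=0x1E007 [P=1 RW=1 US=1 PS=0]
  L3: frame=0x1E idx=22 entry=0x1F007 [P=1 RW=1 US=1 PS=0]
  ⇒ phys 0x1FE4B  [4 reads]
#1 VA=0x541002BF2 (r,kernel):
  L0: frame=0x1A idx=0 entry=0x23007 [P=1 RW=1 US=1 PS=0]
  L1: frame=0x23 idx=21 entry=0x26007 [P=1 RW=1 US=1 PS=0]
  L2: frame=0x26 idx=8 entry=0x29007 [P=1 RW=1 US=1 PS=0]
  L3: frame=0x29 idx=2 entry=0x2A007 [P=1 RW=1 US=1 PS=0]
  ⇒ phys 0x2ABF2  [4 reads]
#2 VA=0x70400000A9B (r,kernel):
  L0: frame=0x1A idx=14 entry=0x2C007 [P=1 RW=1 US=1 PS=0]
  L1: frame=0x2C idx=16 entry=0x64006 [P=0 RW=1 US=1 PS=0]
  → PAGE_NOT_PRESENT  (2 entries read)
#3 VA=0x10701E103E3 (r,kernel):
  L0: frame=0x1A idx=2 entry=0x30007 [P=1 RW=1 US=1 PS=0]
  L1: frame=0x30 idx=28 entry=0x32007 [P=1 RW=1 US=1 PS=0]
  L2: frame=0x32 idx=15 entry=0x34007 [P=1 RW=1 US=1 PS=0]
  L3: frame=0x34 idx=16 entry=0x36007 [P=1 RW=1 US=1 PS=0]
  ⇒ phys 0x363E3  [4 reads]
#4 VA=0x2860200B4B6 (r,kernel):
  L0: frame=0x1A idx=5 entry=0x3A007 [P=1 RW=1 US=1 PS=0]
  L1: frame=0x3A idx=24 entry=0x3B007 [P=1 RW=1 US=1 PS=0]
  L2: frame=0x3B idx=16 entry=0x3C007 [P=1 RW=1 US=1 PS=0]
  L3: frame=0x3C idx=11 entry=0x3D007 [P=1 RW=1 US=1 PS=0]
  ⇒ phys 0x3D4B6  [4 reads]
#5 VA=0x182C0E0373B (r,kernel):
  L0: frame=0x1A idx=3 entry=0x3E007 [P=1 RW=1 US=1 PS=0]
  L1: frame=0x3E idx=11 entry=0x40007 [P=1 RW=1 US=1 PS=0]
  L2: frame=0x40 idx=7 entry=0x44007 [P=1 RW=1 US=1 PS=0]
  L3: frame=0x44 idx=3 entry=0x48007 [P=1 RW=1 US=1 PS=0]
  ⇒ phys 0x4873B  [4 reads]
#6 VA=0xA0582C165C3 (r,kernel):
  L0: frame=0x1A idx=20 entry=0x4B007 [P=1 RW=1 US=1 PS=0]
  L1: frame=0x4B idx=22 entry=0x4D007 [P=1 RW=1 US=1 PS=0]
  L2: frame=0x4D idx=22 entry=0x4E007 [P=1 RW=1 US=1 PS=0]
  L3: frame=0x4E idx=22 entry=0x52007 [P=1 RW=1 US=1 PS=0]
  ⇒ phys 0x525C3  [4 reads]

Access #2 fault: PAGE_NOT_PRESENT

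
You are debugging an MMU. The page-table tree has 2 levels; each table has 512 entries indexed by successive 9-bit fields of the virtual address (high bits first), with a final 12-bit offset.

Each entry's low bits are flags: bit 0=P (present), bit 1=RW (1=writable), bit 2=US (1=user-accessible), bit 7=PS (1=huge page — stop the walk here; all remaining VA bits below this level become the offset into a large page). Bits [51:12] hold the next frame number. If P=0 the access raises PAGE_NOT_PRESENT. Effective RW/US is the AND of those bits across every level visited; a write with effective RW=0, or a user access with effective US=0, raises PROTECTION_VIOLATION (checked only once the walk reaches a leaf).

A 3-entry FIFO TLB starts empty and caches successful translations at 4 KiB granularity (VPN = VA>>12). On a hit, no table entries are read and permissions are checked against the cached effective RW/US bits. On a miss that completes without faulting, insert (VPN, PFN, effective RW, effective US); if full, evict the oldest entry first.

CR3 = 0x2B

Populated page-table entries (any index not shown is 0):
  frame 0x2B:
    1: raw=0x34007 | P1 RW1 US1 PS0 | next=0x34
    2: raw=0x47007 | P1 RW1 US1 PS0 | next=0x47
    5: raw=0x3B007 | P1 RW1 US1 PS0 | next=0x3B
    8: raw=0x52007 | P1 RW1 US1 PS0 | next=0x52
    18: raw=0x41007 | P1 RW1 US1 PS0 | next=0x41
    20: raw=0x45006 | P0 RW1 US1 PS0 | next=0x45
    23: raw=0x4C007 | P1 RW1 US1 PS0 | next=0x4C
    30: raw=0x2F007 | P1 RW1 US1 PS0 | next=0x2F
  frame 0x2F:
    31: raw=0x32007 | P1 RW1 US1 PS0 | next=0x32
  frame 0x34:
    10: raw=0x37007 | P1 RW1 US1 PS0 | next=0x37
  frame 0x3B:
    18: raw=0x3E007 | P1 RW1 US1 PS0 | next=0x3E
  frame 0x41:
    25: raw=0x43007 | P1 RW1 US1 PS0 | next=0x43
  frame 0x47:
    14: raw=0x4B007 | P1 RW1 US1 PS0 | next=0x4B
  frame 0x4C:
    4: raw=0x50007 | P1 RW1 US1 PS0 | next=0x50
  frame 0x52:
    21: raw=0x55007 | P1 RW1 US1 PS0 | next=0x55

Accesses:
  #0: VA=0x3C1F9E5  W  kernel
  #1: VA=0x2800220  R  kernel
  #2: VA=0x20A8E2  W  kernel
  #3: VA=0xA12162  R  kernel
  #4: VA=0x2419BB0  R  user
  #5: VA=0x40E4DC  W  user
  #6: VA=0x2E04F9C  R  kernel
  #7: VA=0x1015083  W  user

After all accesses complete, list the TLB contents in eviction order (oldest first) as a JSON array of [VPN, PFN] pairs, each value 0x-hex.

Per-access translation:
#0 VA=0x3C1F9E5 (w,kernel):
  [0] read 0x2B idx=30: raw=0x2F007 flags P=1 W=1 U=1 S=0
  [1] read 0x2F idx=31: raw=0x32007 flags P=1 W=1 U=1 S=0
  ✓ 0x329E5  — 2 lookups
#1 VA=0x2800220 (r,kernel):
  [0] read 0x2B idx=20: raw=0x45006 flags P=0 W=1 U=1 S=0
  ⇒ fault: PAGE_NOT_PRESENT  — 1 lookups
#2 VA=0x20A8E2 (w,kernel):
  [0] read 0x2B idx=1: raw=0x34007 flags P=1 W=1 U=1 S=0
  [1] read 0x34 idx=10: raw=0x37007 flags P=1 W=1 U=1 S=0
  ✓ 0x378E2  — 2 lookups
#3 VA=0xA12162 (r,kernel):
  [0] read 0x2B idx=5: raw=0x3B007 flags P=1 W=1 U=1 S=0
  [1] read 0x3B idx=18: raw=0x3E007 flags P=1 W=1 U=1 S=0
  ✓ 0x3E162  — 2 lookups
#4 VA=0x2419BB0 (r,user):
  [0] read 0x2B idx=18: raw=0x41007 flags P=1 W=1 U=1 S=0
  [1] read 0x41 idx=25: raw=0x43007 flags P=1 W=1 U=1 S=0
  ✓ 0x43BB0  — 2 lookups
#5 VA=0x40E4DC (w,user):
  [0] read 0x2B idx=2: raw=0x47007 flags P=1 W=1 U=1 S=0
  [1] read 0x47 idx=14: raw=0x4B007 flags P=1 W=1 U=1 S=0
  ✓ 0x4B4DC  — 2 lookups
#6 VA=0x2E04F9C (r,kernel):
  [0] read 0x2B idx=23: raw=0x4C007 flags P=1 W=1 U=1 S=0
  [1] read 0x4C idx=4: raw=0x50007 flags P=1 W=1 U=1 S=0
  ✓ 0x50F9C  — 2 lookups
#7 VA=0x1015083 (w,user):
  [0] read 0x2B idx=8: raw=0x52007 flags P=1 W=1 U=1 S=0
  [1] read 0x52 idx=21: raw=0x55007 flags P=1 W=1 U=1 S=0
  ✓ 0x55083  — 2 lookups

TLB: [["0x40E", "0x4B"], ["0x2E04", "0x50"], ["0x1015", "0x55"]]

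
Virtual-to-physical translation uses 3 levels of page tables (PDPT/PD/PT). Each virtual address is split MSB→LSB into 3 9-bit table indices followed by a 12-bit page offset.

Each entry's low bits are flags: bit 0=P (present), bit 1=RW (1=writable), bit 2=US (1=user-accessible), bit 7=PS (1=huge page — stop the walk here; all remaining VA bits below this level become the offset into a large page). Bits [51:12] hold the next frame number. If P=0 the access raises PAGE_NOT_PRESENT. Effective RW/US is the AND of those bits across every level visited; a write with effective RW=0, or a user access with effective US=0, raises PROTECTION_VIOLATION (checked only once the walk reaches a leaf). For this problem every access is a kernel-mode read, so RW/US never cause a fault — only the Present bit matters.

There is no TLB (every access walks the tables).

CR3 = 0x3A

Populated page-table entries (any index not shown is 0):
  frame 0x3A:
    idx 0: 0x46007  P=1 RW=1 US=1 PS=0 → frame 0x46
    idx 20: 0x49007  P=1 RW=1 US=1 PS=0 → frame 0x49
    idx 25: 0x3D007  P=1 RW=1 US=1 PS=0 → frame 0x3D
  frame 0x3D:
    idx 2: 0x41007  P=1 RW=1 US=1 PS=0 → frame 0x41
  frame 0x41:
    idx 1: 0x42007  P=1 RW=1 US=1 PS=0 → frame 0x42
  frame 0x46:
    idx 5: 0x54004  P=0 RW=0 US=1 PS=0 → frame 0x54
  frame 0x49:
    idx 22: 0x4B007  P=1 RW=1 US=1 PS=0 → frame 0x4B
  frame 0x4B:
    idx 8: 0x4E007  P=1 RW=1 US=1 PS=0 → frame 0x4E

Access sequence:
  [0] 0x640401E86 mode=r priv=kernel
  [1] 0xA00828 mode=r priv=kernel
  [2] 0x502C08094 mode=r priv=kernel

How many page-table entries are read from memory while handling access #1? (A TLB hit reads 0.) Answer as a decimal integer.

Per-access translation:
#0 VA=0x640401E86 (r,kernel):
  lvl0: tbl 0x3A, slot 25 ⇒ 0x3D007 (P1/RW1/US1/PS0)
  lvl1: tbl 0x3D, slot 2 ⇒ 0x41007 (P1/RW1/US1/PS0)
  lvl2: tbl 0x41, slot 1 ⇒ 0x42007 (P1/RW1/US1/PS0)
  ⇒ phys 0x42E86  [3 reads]
#1 VA=0xA00828 (r,kernel):
  lvl0: tbl 0x3A, slot 0 ⇒ 0x46007 (P1/RW1/US1/PS0)
  lvl1: tbl 0x46, slot 5 ⇒ 0x54004 (P0/RW0/US1/PS0)
  ⇒ fault: PAGE_NOT_PRESENT  — 2 lookups
#2 VA=0x502C08094 (r,kernel):
  lvl0: tbl 0x3A, slot 20 ⇒ 0x49007 (P1/RW1/US1/PS0)
  lvl1: tbl 0x49, slot 22 ⇒ 0x4B007 (P1/RW1/US1/PS0)
  lvl2: tbl 0x4B, slot 8 ⇒ 0x4E007 (P1/RW1/US1/PS0)
  ⇒ phys 0x4E094  [3 reads]

Entries read for #1: 2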